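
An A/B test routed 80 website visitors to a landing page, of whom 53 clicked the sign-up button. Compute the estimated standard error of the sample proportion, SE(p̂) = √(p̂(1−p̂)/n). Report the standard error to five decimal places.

With x = 53 successes in n = 80, p̂ = 0.66250.
p̂(1−p̂) = 0.223594.
SE = √(0.223594/80) = √0.002794925 = 0.05287.

SE = 0.05287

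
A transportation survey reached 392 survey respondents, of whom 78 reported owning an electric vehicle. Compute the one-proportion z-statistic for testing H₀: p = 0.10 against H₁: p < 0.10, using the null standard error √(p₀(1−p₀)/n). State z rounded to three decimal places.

z = 6.532

With x = 78 successes in n = 392, p̂ = 0.19898.
Under H₀, SE = √(p₀(1−p₀)/n) = √(0.10·0.90/392) = √0.000229592 = 0.015152.
z = (p̂ − p₀)/SE = (0.19898 − 0.10)/0.015152 = 6.532.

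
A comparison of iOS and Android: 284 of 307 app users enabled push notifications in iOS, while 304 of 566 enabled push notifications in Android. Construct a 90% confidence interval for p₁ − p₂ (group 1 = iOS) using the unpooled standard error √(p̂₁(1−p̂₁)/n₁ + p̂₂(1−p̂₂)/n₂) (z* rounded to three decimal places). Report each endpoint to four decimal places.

p̂₁ = 0.92508, p̂₂ = 0.53710, so the observed difference is 0.38798.
SE = √(0.000225752 + 0.000439264) = √0.000665016 = 0.025788.
z* = 1.645 at the 90% level. Margin of error = 0.04242.
So the interval runs from 0.3456 to 0.4304.

(0.3456, 0.4304)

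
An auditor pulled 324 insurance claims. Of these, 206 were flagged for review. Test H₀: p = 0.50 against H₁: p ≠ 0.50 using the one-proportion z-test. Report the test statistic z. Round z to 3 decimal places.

z = 4.889

With x = 206 successes in n = 324, p̂ = 0.63580.
SE₀ = √(0.50·0.50/324) = 0.027778.
z = (p̂ − p₀)/SE = (0.63580 − 0.50)/0.027778 = 4.889.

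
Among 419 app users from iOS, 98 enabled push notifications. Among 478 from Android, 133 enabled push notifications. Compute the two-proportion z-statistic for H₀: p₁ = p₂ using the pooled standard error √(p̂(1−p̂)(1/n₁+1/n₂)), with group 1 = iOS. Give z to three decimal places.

z = -1.516

Sample proportions: p̂₁ = 98/419 = 0.23389 and p̂₂ = 133/478 = 0.27824.
Pooling: p̂ = 231/897 = 0.25753.
SE = √[p̂(1−p̂)(1/n₁+1/n₂)] = √[0.25753·0.74247·(1/419+1/478)] ≈ 0.029263.
z = -0.04435/0.029263 = -1.516.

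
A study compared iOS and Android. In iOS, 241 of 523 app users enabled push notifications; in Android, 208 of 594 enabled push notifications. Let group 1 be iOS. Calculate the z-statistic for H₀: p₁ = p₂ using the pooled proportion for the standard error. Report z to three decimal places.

z = 3.763

p̂₁ = 241/523 = 0.46080, p̂₂ = 208/594 = 0.35017.
Pooled p̂ = (241+208)/(523+594) = 449/1117 = 0.40197.
Pooled SE = √[0.2403900·0.00359555] ≈ 0.029400.
z = (p̂₁ − p̂₂)/SE = (0.46080 − 0.35017)/0.029400 = 0.11063/0.029400 = 3.763.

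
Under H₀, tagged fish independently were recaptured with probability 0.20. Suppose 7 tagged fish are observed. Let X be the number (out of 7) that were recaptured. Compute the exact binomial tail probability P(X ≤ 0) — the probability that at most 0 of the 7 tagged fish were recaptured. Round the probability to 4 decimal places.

P = 0.2097

X is binomial with n = 7 and p = 0.20.
P(X ≤ 0) = C(7,0)·0.20^0·0.80^7.
= 0.209715 = 0.2097.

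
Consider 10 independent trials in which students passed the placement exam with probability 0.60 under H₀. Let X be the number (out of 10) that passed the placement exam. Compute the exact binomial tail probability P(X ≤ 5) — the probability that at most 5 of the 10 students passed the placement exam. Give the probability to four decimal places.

P = 0.3669

X ~ Binomial(n=10, p=0.60).
P(X ≤ 5) = Σ_{j=0}^{5} C(10,j)·0.60^j·0.40^{10−j}.
= 0.000105 + 0.001573 + 0.010617 + 0.042467 + 0.111477 + 0.200658 = 0.3669.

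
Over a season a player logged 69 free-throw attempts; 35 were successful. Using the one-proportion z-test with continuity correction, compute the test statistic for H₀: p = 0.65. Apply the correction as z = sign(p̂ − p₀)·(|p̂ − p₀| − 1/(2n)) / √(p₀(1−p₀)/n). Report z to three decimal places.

Sample proportion p̂ = 35/69 = 0.50725. p̂ − p₀ = -0.142754.
1/(2n) = 0.007246.
Corrected numerator: |-0.142754| − 0.007246 = 0.135508.
SE₀ = √(0.65·0.35/69) = 0.057420.
z = −0.135508/0.057420 = -2.360.

z = -2.360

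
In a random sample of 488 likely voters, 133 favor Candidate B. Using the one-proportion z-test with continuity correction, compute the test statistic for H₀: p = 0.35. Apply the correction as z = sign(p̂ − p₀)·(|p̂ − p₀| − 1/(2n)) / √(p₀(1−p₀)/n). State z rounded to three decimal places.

p̂ = 133/488 = 0.27254. p̂ − p₀ = -0.077459.
1/(2n) = 0.001025.
Corrected numerator: |-0.077459| − 0.001025 = 0.076434.
SE₀ = √(0.35·0.65/488) = 0.021591.
z = (−)0.076434/0.021591 = -3.540.

z = -3.540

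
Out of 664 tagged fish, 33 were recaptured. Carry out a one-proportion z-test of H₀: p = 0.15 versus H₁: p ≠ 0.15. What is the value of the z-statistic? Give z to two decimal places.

z = -7.24

With x = 33 successes in n = 664, p̂ = 0.04970.
Under H₀, SE = √(p₀(1−p₀)/n) = √(0.15·0.85/664) = √0.000192018 = 0.013857.
z = (0.04970 − 0.15)/0.013857 = -0.10030/0.013857 = -7.24.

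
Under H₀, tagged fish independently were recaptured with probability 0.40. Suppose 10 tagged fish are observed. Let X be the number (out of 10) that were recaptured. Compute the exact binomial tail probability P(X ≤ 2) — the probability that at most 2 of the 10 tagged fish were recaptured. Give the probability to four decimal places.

X is binomial with n = 10 and p = 0.40.
P(X ≤ 2) = C(10,0)·0.40^0·0.60^10 + C(10,1)·0.40^1·0.60^9 + C(10,2)·0.40^2·0.60^8.
= 0.006047 + 0.040311 + 0.120932 = 0.1673.

P = 0.1673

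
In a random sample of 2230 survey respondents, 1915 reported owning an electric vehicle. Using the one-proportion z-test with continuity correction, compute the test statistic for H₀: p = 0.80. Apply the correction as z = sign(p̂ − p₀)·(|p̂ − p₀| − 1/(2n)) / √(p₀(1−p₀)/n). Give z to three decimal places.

z = 6.909

p̂ = 1915/2230 = 0.85874. p̂ − p₀ = 0.058744.
Continuity correction 1/(2n) = 1/4460 = 0.000224.
Corrected numerator: |0.058744| − 0.000224 = 0.058520.
Null standard error: √(0.80·0.20/2230) = √0.000071749 = 0.008470.
z = (+)0.058520/0.008470 = 6.909.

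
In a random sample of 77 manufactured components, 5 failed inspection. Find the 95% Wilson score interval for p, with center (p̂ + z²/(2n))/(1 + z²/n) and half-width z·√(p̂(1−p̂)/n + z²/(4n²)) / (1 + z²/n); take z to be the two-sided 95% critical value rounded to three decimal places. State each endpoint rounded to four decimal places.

(0.0281, 0.1432)

Here p̂ = 5/77 = 0.06494 and z = 1.960 (z² = 3.841600).
Denominator 1 + z²/n = 1 + 3.841600/77 = 1.049891.
Adjusted center: (0.06494 + z²/(2n))/1.049891 = 0.08561.
Radicand: p̂(1−p̂)/n + z²/(4n²) = 0.000788552 + 0.000161983 = 0.000950535.
Half-width = 1.960·√0.000950535/1.049891 = 0.05756.
Interval: 0.08561 ± 0.05756 → (0.0281, 0.1432).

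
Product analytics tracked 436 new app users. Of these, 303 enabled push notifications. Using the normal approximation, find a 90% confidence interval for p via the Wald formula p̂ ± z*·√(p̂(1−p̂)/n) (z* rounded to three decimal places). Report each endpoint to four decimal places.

The sample proportion is 303/436 = 0.69495.
SE = √(p̂(1−p̂)/n) = √(0.211993/436) = 0.022050.
The 90% critical value is z* = 1.645.
Margin of error: 1.645 × 0.022050 = 0.03627.
So the interval runs from 0.6587 to 0.7312.

(0.6587, 0.7312)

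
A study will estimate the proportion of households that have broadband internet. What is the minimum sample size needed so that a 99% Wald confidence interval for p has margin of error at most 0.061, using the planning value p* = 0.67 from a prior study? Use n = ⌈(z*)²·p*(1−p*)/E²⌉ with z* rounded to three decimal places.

n = 395

The 99% critical value is z* = 2.576.
p*(1−p*) = 0.2211.
(z*)²·p*(1−p*)/E² = 6.635776·0.2211/0.003721 = 394.295.
Rounding up, n = 395.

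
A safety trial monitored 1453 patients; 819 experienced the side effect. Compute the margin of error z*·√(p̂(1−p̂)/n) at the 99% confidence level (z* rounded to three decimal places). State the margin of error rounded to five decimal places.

ME = 0.03351

Sample proportion p̂ = 819/1453 = 0.56366.
Standard error of p̂: √(0.245947/1453) = √0.000169269 = 0.013010.
The 99% critical value is z* = 2.576.
So ME = 0.03351.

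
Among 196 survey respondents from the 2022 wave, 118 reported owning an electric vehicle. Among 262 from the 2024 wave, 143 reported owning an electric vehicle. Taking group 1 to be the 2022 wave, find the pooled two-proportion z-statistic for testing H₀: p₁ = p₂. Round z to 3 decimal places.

z = 1.203

Sample proportions: p̂₁ = 118/196 = 0.60204 and p̂₂ = 143/262 = 0.54580.
Pooled p̂ = (118+143)/(196+262) = 261/458 = 0.56987.
SE = √[p̂(1−p̂)(1/n₁+1/n₂)] = √[0.56987·0.43013·(1/196+1/262)] ≈ 0.046756.
z = 0.05624/0.046756 = 1.203.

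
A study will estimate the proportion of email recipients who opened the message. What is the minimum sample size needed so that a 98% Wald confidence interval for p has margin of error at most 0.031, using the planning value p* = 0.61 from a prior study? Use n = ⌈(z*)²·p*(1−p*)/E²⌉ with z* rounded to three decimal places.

z* = 2.326 at the 98% level.
p*(1−p*) = 0.61·0.39 = 0.2379.
Required n before rounding: 5.410276 × 0.2379 / 0.031² = 1339.339.
Rounding up, n = 1340.

n = 1340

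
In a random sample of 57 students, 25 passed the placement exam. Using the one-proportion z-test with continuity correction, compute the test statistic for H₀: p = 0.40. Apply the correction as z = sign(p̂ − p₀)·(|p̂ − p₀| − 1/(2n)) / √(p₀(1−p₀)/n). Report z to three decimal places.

z = 0.460

With x = 25 successes in n = 57, p̂ = 0.43860. p̂ − p₀ = 0.038596.
1/(2n) = 0.008772.
Corrected numerator: |0.038596| − 0.008772 = 0.029824.
Under H₀, SE = √(p₀(1−p₀)/n) = √(0.40·0.60/57) = √0.004210526 = 0.064889.
z = +0.029824/0.064889 = 0.460.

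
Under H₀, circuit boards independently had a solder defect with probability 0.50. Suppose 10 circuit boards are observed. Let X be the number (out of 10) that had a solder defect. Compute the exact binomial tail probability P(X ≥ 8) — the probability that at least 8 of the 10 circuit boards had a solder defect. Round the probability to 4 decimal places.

P = 0.0547

X is binomial with n = 10 and p = 0.50.
P(X ≥ 8) = C(10,8)·0.50^8·0.50^2 + C(10,9)·0.50^9·0.50^1 + C(10,10)·0.50^10·0.50^0.
= 0.043945 + 0.009766 + 0.000977 = 0.0547.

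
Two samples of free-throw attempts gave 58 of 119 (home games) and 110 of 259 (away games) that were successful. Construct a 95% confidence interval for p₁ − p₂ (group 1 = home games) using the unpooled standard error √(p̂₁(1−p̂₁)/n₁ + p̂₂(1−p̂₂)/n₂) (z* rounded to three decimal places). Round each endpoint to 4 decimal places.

(-0.0454, 0.1708)

p̂₁ = 0.48739, p̂₂ = 0.42471, so the observed difference is 0.06268.
SE = √(0.002099505 + 0.000943365) = √0.003042870 = 0.055162.
z* = 1.960 at the 95% level. Margin of error = 0.10812.
CI: 0.06268 ± 0.10812 = (-0.0454, 0.1708).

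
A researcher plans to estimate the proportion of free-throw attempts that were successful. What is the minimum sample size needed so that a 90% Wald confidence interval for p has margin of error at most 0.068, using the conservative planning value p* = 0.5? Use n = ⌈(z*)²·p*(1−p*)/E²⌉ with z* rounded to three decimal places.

The 90% critical value is z* = 1.645.
p*(1−p*) = 0.50·0.50 = 0.2500.
(z*)²·p*(1−p*)/E² = 2.706025·0.2500/0.004624 = 146.303.
Rounding up, n = 147.

n = 147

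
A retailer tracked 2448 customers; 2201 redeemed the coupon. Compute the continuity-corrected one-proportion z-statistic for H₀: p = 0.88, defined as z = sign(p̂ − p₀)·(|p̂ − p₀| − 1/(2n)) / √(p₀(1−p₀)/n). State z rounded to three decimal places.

z = 2.877

Sample proportion p̂ = 2201/2448 = 0.89910. p̂ − p₀ = 0.019101.
1/(2n) = 0.000204.
Corrected numerator: |0.019101| − 0.000204 = 0.018897.
Null standard error: √(0.88·0.12/2448) = √0.000043137 = 0.006568.
z = +0.018897/0.006568 = 2.877.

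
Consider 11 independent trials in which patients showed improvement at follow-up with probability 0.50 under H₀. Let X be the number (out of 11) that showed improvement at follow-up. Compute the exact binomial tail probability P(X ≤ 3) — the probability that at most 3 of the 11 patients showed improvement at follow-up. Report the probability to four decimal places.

P = 0.1133

X ~ Binomial(n=11, p=0.50).
P(X ≤ 3) = C(11,0)·0.50^0·0.50^11 + C(11,1)·0.50^1·0.50^10 + C(11,2)·0.50^2·0.50^9 + C(11,3)·0.50^3·0.50^8.
= 0.000488 + 0.005371 + 0.026855 + 0.080566 = 0.1133.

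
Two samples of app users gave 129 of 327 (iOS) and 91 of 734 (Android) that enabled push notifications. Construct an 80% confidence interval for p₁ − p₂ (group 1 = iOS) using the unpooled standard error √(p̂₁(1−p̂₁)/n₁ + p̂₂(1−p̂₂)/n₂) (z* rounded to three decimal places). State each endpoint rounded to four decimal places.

(0.2325, 0.3085)

p̂₁ = 129/327 = 0.39450, p̂₂ = 91/734 = 0.12398; p̂₁ − p̂₂ = 0.27052.
Unpooled SE = √(p̂₁(1−p̂₁)/n₁ + p̂₂(1−p̂₂)/n₂) = √(0.000730486 + 0.000147967) = 0.029639.
For 80% confidence, z* = 1.282. Margin of error = 0.03800.
So the interval runs from 0.2325 to 0.3085.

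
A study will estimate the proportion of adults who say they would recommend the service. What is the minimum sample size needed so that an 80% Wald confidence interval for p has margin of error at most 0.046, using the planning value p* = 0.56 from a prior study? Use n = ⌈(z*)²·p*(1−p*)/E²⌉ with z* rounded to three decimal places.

n = 192

For 80% confidence, z* = 1.282.
p*(1−p*) = 0.56·0.44 = 0.2464.
Required n before rounding: 1.643524 × 0.2464 / 0.046² = 191.382.
Rounding up, n = 192.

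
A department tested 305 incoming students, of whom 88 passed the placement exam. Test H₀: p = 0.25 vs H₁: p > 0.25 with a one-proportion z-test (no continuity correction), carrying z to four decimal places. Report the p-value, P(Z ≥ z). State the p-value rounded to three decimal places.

p-value = 0.060

With x = 88 successes in n = 305, p̂ = 0.28852.
Under H₀, SE = √(p₀(1−p₀)/n) = √(0.25·0.75/305) = √0.000614754 = 0.024794.
Test statistic (full precision, shown to 4 dp): z = (88/305 − 0.25)/SE₀ ≈ 1.5538.
From the standard normal, P(Z ≥ z) = 0.060.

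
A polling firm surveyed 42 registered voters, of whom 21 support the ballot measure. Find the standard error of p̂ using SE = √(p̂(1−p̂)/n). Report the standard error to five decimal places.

SE = 0.07715

With x = 21 successes in n = 42, p̂ = 0.50000.
p̂(1−p̂) = 0.50000·0.50000 = 0.250000.
SE = √(0.250000/42) = 0.07715.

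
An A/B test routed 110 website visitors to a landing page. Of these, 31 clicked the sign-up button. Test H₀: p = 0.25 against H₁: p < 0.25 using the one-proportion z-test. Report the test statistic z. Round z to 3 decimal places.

z = 0.771

The sample proportion is 31/110 = 0.28182.
Null standard error: √(0.25·0.75/110) = √0.001704545 = 0.041286.
z = (0.28182 − 0.25)/0.041286 = 0.03182/0.041286 = 0.771.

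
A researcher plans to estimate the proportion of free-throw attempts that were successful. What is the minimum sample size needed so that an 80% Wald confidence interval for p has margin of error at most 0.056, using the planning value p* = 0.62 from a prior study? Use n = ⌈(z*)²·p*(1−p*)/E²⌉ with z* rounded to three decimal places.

n = 124

The 80% critical value is z* = 1.282.
p*(1−p*) = 0.62·0.38 = 0.2356.
Required n before rounding: 1.643524 × 0.2356 / 0.056² = 123.474.
Rounding up, n = 124.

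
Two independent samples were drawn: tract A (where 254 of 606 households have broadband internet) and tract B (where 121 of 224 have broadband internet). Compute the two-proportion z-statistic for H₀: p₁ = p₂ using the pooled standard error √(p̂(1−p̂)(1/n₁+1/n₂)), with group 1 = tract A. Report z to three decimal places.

z = -3.110

Sample proportions: p̂₁ = 254/606 = 0.41914 and p̂₂ = 121/224 = 0.54018.
Pooling: p̂ = 375/830 = 0.45181.
Pooled SE = √[0.2476775·0.00611445] ≈ 0.038915.
z = (p̂₁ − p̂₂)/SE = (0.41914 − 0.54018)/0.038915 = -0.12104/0.038915 = -3.110.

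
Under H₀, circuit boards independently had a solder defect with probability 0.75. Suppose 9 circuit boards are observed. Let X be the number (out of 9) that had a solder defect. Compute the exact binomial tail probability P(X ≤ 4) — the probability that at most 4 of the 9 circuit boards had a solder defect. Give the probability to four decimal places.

P = 0.0489

X ~ Binomial(n=9, p=0.75).
P(X ≤ 4) = Σ_{j=0}^{4} C(9,j)·0.75^j·0.25^{9−j}.
= 0.000004 + 0.000103 + 0.001236 + 0.008652 + 0.038933 = 0.0489.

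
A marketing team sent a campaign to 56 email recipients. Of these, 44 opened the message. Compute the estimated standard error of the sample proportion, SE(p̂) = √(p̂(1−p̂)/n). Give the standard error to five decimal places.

SE = 0.05483

Sample proportion p̂ = 44/56 = 0.78571.
p̂(1−p̂) = 0.78571·0.21429 = 0.168370.
SE = √(0.168370/56) = 0.05483.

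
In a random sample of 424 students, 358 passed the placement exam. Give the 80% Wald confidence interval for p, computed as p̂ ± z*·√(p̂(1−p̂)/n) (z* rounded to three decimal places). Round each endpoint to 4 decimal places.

(0.8218, 0.8669)

p̂ = 358/424 = 0.84434.
Standard error of p̂: √(0.131430/424) = √0.000309977 = 0.017606.
For 80% confidence, z* = 1.282.
Margin of error: 1.282 × 0.017606 = 0.02257.
So the interval runs from 0.8218 to 0.8669.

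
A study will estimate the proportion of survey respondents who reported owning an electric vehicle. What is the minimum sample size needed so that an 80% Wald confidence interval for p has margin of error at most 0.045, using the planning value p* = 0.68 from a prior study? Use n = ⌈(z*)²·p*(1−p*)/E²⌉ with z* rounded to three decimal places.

n = 177

z* = 1.282 at the 80% level.
p*(1−p*) = 0.68·0.32 = 0.2176.
Required n before rounding: 1.643524 × 0.2176 / 0.045² = 176.608.
⌈176.608⌉ = 177.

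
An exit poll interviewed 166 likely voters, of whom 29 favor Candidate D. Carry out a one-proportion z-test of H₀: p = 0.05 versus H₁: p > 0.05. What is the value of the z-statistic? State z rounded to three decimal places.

p̂ = 29/166 = 0.17470.
SE₀ = √(0.05·0.95/166) = 0.016916.
z = (0.17470 − 0.05)/0.016916 = 0.12470/0.016916 = 7.372.

z = 7.372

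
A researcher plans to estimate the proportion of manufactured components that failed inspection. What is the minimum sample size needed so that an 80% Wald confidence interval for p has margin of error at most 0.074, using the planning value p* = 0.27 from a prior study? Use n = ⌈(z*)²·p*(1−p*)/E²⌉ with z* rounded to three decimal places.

For 80% confidence, z* = 1.282.
p*(1−p*) = 0.1971.
(z*)²·p*(1−p*)/E² = 1.643524·0.1971/0.005476 = 59.156.
Rounding up, n = 60.

n = 60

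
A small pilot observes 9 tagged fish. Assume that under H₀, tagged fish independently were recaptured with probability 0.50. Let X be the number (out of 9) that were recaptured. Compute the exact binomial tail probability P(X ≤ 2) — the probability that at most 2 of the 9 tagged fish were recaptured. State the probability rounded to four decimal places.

P = 0.0898

X ~ Binomial(n=9, p=0.50).
P(X ≤ 2) = C(9,0)·0.50^0·0.50^9 + C(9,1)·0.50^1·0.50^8 + C(9,2)·0.50^2·0.50^7.
= 0.001953 + 0.017578 + 0.070312 = 0.0898.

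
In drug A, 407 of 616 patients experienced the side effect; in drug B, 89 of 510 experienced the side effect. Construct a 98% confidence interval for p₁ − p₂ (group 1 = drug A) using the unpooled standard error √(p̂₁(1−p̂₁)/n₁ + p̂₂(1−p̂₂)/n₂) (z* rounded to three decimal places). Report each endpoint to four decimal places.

p̂₁ = 0.66071, p̂₂ = 0.17451, so the observed difference is 0.48620.
SE = √(0.000363914 + 0.000282463) = √0.000646377 = 0.025424.
The 98% critical value is z* = 2.326. Margin = 2.326·0.025424 = 0.05914.
So the interval runs from 0.4271 to 0.5453.

(0.4271, 0.5453)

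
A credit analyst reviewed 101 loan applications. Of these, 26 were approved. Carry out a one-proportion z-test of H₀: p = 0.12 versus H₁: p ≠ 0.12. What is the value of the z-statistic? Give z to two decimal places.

The sample proportion is 26/101 = 0.25743.
Null standard error: √(0.12·0.88/101) = √0.001045545 = 0.032335.
Test statistic: z = 0.13743/0.032335 = 4.25.

z = 4.25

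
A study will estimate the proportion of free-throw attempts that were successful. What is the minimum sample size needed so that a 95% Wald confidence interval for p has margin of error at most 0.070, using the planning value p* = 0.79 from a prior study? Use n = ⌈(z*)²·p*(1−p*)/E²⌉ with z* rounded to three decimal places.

The 95% critical value is z* = 1.960.
p*(1−p*) = 0.79·0.21 = 0.1659.
Required n before rounding: 3.841600 × 0.1659 / 0.070² = 130.066.
⌈130.066⌉ = 131.

n = 131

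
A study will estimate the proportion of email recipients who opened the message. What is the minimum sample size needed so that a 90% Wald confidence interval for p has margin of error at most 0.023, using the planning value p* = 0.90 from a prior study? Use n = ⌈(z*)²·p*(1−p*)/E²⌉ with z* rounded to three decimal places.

The 90% critical value is z* = 1.645.
p*(1−p*) = 0.90·0.10 = 0.0900.
Required n before rounding: 2.706025 × 0.0900 / 0.023² = 460.382.
⌈460.382⌉ = 461.

n = 461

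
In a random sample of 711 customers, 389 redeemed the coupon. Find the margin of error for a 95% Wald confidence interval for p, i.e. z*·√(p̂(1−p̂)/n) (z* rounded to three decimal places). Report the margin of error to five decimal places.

With x = 389 successes in n = 711, p̂ = 0.54712.
SE = √(p̂(1−p̂)/n) = √(0.247780/711) = 0.018668.
z* = 1.960 at the 95% level.
ME = 1.960·0.018668 = 0.03659.

ME = 0.03659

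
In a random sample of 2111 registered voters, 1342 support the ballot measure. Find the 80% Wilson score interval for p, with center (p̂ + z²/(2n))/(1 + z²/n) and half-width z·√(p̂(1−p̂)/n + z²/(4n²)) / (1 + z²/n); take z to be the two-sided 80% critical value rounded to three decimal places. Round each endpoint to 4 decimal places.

Here p̂ = 1342/2111 = 0.63572 and z = 1.282 (z² = 1.643524).
1 + z²/n = 1.000779.
Adjusted center: (0.63572 + z²/(2n))/1.000779 = 0.63561.
Radicand: p̂(1−p̂)/n + z²/(4n²) = 0.000109702 + 0.000000092 = 0.000109794.
Half-width = z·√(radicand)/denom = 1.282·0.010478/1.000779 = 0.01342.
CI: 0.63561 ± 0.01342 = (0.6222, 0.6490).

(0.6222, 0.6490)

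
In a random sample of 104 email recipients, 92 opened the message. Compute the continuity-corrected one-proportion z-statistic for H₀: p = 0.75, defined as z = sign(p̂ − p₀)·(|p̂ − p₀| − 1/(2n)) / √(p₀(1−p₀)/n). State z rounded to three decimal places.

z = 3.057

Sample proportion p̂ = 92/104 = 0.88462. p̂ − p₀ = 0.134615.
1/(2n) = 0.004808.
Corrected numerator: |0.134615| − 0.004808 = 0.129807.
Under H₀, SE = √(p₀(1−p₀)/n) = √(0.75·0.25/104) = √0.001802885 = 0.042460.
z = (+)0.129807/0.042460 = 3.057.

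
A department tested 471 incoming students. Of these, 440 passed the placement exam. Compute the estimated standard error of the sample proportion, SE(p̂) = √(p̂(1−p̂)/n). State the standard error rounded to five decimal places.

SE = 0.01143

Sample proportion p̂ = 440/471 = 0.93418.
p̂(1−p̂) = 0.061488.
SE = √(0.061488/471) = 0.01143.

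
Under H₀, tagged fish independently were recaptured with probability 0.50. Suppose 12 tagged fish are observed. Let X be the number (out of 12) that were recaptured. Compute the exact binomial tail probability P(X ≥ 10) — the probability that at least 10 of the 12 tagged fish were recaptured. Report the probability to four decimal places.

P = 0.0193

X is binomial with n = 12 and p = 0.50.
P(X ≥ 10) = C(12,10)·0.50^10·0.50^2 + C(12,11)·0.50^11·0.50^1 + C(12,12)·0.50^12·0.50^0.
= 0.016113 + 0.002930 + 0.000244 = 0.0193.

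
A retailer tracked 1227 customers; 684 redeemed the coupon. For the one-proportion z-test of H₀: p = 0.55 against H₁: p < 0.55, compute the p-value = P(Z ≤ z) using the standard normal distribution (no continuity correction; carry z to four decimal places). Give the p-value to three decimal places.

p-value = 0.700

p̂ = 684/1227 = 0.55746.
Null standard error: √(0.55·0.45/1227) = √0.000201711 = 0.014203.
Test statistic (full precision, shown to 4 dp): z = (684/1227 − 0.55)/SE₀ ≈ 0.5251.
p-value = P(Z ≤ z) with z = 0.5251 → 0.700.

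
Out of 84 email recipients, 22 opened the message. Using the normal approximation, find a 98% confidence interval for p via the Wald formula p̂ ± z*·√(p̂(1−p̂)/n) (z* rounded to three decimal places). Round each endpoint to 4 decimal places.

(0.1503, 0.3735)

Sample proportion p̂ = 22/84 = 0.26190.
Standard error of p̂: √(0.193311/84) = √0.002301317 = 0.047972.
For 98% confidence, z* = 2.326.
Margin = 2.326·0.047972 = 0.11158.
Interval: 0.26190 ± 0.11158 → (0.1503, 0.3735).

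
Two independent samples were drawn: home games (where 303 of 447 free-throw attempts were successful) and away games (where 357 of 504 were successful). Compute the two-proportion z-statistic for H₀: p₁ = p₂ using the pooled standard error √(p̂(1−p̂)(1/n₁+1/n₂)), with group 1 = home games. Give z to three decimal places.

z = -1.018

Sample proportions: p̂₁ = 303/447 = 0.67785 and p̂₂ = 357/504 = 0.70833.
Pooled p̂ = (303+357)/(447+504) = 660/951 = 0.69401.
SE = √[p̂(1−p̂)(1/n₁+1/n₂)] = √[0.69401·0.30599·(1/447+1/504)] ≈ 0.029941.
z = (p̂₁ − p̂₂)/SE = (0.67785 − 0.70833)/0.029941 = -0.03048/0.029941 = -1.018.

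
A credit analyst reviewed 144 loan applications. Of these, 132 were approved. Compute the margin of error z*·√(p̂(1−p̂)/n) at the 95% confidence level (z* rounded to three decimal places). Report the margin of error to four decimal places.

ME = 0.0451

Sample proportion p̂ = 132/144 = 0.91667.
SE = √(p̂(1−p̂)/n) = √(0.076389/144) = 0.023032.
z* = 1.960 at the 95% level.
ME = 1.960·0.023032 = 0.0451.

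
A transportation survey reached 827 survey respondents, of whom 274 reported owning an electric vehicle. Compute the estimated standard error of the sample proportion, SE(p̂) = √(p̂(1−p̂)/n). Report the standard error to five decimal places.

The sample proportion is 274/827 = 0.33132.
p̂(1−p̂) = 0.221547.
SE = √(0.221547/827) = √0.000267892 = 0.01637.

SE = 0.01637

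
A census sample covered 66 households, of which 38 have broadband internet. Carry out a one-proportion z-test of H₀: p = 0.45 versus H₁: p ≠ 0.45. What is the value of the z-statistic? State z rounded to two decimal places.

z = 2.05

Sample proportion p̂ = 38/66 = 0.57576.
Under H₀, SE = √(p₀(1−p₀)/n) = √(0.45·0.55/66) = √0.003750000 = 0.061237.
z = (0.57576 − 0.45)/0.061237 = 0.12576/0.061237 = 2.05.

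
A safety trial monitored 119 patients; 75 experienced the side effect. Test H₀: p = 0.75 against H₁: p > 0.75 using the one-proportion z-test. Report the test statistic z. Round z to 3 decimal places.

z = -3.017

Sample proportion p̂ = 75/119 = 0.63025.
SE₀ = √(0.75·0.25/119) = 0.039694.
Test statistic: z = -0.11975/0.039694 = -3.017.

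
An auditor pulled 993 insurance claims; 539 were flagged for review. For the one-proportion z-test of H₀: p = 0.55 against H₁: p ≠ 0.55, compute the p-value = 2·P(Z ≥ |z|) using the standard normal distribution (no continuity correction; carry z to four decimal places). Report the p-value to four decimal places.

With x = 539 successes in n = 993, p̂ = 0.54280.
Under H₀, SE = √(p₀(1−p₀)/n) = √(0.55·0.45/993) = √0.000249245 = 0.015787.
z = (p̂ − p₀)/SE = (539/993 − 0.55)/0.015787 ≈ -0.4561.
From the standard normal, 2·P(Z ≥ |z|) = 0.6483.

p-value = 0.6483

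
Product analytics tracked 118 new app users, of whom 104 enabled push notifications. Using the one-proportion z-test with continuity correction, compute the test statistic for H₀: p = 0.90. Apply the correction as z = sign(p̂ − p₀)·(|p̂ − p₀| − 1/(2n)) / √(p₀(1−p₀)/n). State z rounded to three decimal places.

Sample proportion p̂ = 104/118 = 0.88136. p̂ − p₀ = -0.018644.
1/(2n) = 0.004237.
Corrected numerator: |-0.018644| − 0.004237 = 0.014407.
SE₀ = √(0.90·0.10/118) = 0.027617.
z = −0.014407/0.027617 = -0.522.

z = -0.522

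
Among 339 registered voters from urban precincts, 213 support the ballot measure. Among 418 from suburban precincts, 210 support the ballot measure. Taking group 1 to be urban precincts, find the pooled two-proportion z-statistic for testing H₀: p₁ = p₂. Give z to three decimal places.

p̂₁ = 213/339 = 0.62832, p̂₂ = 210/418 = 0.50239.
Pooled p̂ = (213+210)/(339+418) = 423/757 = 0.55878.
Pooled SE = √[0.2465444·0.00534220] ≈ 0.036292.
z = 0.12593/0.036292 = 3.470.

z = 3.470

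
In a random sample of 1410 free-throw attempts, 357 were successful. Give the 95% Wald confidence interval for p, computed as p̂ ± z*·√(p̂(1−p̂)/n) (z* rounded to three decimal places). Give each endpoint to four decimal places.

With x = 357 successes in n = 1410, p̂ = 0.25319.
SE(p̂) = √(0.25319·0.74681/1410) = 0.011580.
For 95% confidence, z* = 1.960.
Margin of error: 1.960 × 0.011580 = 0.02270.
CI: 0.25319 ± 0.02270 = (0.2305, 0.2759).

(0.2305, 0.2759)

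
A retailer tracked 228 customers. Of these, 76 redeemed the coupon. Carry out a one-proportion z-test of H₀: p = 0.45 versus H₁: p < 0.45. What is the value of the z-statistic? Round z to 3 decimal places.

Sample proportion p̂ = 76/228 = 0.33333.
SE₀ = √(0.45·0.55/228) = 0.032947.
z = (p̂ − p₀)/SE = (0.33333 − 0.45)/0.032947 = -3.541.

z = -3.541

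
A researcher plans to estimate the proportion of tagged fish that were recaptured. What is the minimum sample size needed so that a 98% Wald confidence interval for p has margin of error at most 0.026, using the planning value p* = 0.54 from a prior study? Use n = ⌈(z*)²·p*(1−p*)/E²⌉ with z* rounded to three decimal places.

For 98% confidence, z* = 2.326.
p*(1−p*) = 0.54·0.46 = 0.2484.
Required n before rounding: 5.410276 × 0.2484 / 0.026² = 1988.036.
⌈1988.036⌉ = 1989.

n = 1989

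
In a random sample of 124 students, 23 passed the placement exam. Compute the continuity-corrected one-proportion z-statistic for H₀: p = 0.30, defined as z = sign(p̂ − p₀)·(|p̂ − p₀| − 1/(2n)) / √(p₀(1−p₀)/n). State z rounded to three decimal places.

z = -2.685

Sample proportion p̂ = 23/124 = 0.18548. p̂ − p₀ = -0.114516.
1/(2n) = 0.004032.
Corrected numerator: |-0.114516| − 0.004032 = 0.110484.
Under H₀, SE = √(p₀(1−p₀)/n) = √(0.30·0.70/124) = √0.001693548 = 0.041153.
z = −0.110484/0.041153 = -2.685.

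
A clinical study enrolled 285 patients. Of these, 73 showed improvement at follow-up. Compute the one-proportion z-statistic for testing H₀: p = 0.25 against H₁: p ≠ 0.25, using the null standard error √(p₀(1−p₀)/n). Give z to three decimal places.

The sample proportion is 73/285 = 0.25614.
Under H₀, SE = √(p₀(1−p₀)/n) = √(0.25·0.75/285) = √0.000657895 = 0.025649.
Test statistic: z = 0.00614/0.025649 = 0.239.

z = 0.239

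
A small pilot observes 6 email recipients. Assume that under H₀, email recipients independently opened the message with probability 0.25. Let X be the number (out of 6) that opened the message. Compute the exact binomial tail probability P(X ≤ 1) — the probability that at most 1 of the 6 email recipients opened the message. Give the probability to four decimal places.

P = 0.5339

X ~ Binomial(n=6, p=0.25).
P(X ≤ 1) = C(6,0)·0.25^0·0.75^6 + C(6,1)·0.25^1·0.75^5.
= 0.177979 + 0.355957 = 0.5339.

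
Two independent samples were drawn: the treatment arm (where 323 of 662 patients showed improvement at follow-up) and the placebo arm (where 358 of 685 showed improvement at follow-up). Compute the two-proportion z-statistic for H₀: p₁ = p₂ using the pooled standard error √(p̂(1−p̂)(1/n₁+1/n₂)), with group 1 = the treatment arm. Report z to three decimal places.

z = -1.274

p̂₁ = 323/662 = 0.48792, p̂₂ = 358/685 = 0.52263.
Pooling: p̂ = 681/1347 = 0.50557.
SE = √[p̂(1−p̂)(1/n₁+1/n₂)] = √[0.50557·0.49443·(1/662+1/685)] ≈ 0.027249.
z = -0.03471/0.027249 = -1.274.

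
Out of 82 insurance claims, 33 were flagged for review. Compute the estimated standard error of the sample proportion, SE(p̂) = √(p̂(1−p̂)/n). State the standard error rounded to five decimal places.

Sample proportion p̂ = 33/82 = 0.40244.
p̂(1−p̂) = 0.240482.
SE = √(0.240482/82) = 0.05415.

SE = 0.05415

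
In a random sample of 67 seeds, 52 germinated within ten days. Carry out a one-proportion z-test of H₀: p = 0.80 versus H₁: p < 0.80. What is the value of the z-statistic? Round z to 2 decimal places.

z = -0.49

p̂ = 52/67 = 0.77612.
Under H₀, SE = √(p₀(1−p₀)/n) = √(0.80·0.20/67) = √0.002388060 = 0.048868.
z = (0.77612 − 0.80)/0.048868 = -0.02388/0.048868 = -0.49.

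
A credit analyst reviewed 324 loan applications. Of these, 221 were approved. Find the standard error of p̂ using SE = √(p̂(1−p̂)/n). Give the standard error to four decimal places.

SE = 0.0259

With x = 221 successes in n = 324, p̂ = 0.68210.
p̂(1−p̂) = 0.216840.
SE = √(0.216840/324) = 0.0259.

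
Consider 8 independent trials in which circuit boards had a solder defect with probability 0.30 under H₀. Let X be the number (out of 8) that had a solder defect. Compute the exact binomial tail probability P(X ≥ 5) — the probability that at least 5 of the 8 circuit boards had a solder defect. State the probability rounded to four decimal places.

P = 0.0580

X ~ Binomial(n=8, p=0.30).
P(X ≥ 5) = C(8,5)·0.30^5·0.70^3 + C(8,6)·0.30^6·0.70^2 + C(8,7)·0.30^7·0.70^1 + C(8,8)·0.30^8·0.70^0.
= 0.046675 + 0.010002 + 0.001225 + 0.000066 = 0.0580.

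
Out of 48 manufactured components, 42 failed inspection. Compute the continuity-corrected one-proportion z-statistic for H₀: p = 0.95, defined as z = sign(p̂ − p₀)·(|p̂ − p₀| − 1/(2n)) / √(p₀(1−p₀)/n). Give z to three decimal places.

The sample proportion is 42/48 = 0.87500. p̂ − p₀ = -0.075000.
1/(2n) = 0.010417.
Corrected numerator: |-0.075000| − 0.010417 = 0.064583.
SE₀ = √(0.95·0.05/48) = 0.031458.
z = −0.064583/0.031458 = -2.053.

z = -2.053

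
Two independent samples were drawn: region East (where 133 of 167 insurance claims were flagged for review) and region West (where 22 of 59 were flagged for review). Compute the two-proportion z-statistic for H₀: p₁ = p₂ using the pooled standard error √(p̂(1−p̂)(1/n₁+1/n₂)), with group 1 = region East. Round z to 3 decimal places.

p̂₁ = 133/167 = 0.79641, p̂₂ = 22/59 = 0.37288.
Pooled p̂ = (133+22)/(167+59) = 155/226 = 0.68584.
Pooled SE = √[0.2154632·0.02293718] ≈ 0.070300.
z = (p̂₁ − p̂₂)/SE = (0.79641 − 0.37288)/0.070300 = 0.42353/0.070300 = 6.025.

z = 6.025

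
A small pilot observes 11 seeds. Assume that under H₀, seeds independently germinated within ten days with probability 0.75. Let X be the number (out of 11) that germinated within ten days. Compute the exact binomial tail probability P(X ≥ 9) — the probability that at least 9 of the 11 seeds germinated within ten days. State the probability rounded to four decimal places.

X is binomial with n = 11 and p = 0.75.
P(X ≥ 9) = C(11,9)·0.75^9·0.25^2 + C(11,10)·0.75^10·0.25^1 + C(11,11)·0.75^11·0.25^0.
= 0.258104 + 0.154862 + 0.042235 = 0.4552.

P = 0.4552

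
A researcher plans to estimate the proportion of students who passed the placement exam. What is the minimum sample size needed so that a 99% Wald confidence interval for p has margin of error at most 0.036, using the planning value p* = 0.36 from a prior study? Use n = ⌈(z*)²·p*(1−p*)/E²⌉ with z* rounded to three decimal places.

z* = 2.576 at the 99% level.
p*(1−p*) = 0.36·0.64 = 0.2304.
(z*)²·p*(1−p*)/E² = 6.635776·0.2304/0.001296 = 1179.694.
Rounding up, n = 1180.

n = 1180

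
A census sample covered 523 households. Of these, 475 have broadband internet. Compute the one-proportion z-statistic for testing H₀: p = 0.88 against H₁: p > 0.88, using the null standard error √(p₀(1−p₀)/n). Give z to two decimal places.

p̂ = 475/523 = 0.90822.
Null standard error: √(0.88·0.12/523) = √0.000201912 = 0.014210.
z = (p̂ − p₀)/SE = (0.90822 − 0.88)/0.014210 = 1.99.

z = 1.99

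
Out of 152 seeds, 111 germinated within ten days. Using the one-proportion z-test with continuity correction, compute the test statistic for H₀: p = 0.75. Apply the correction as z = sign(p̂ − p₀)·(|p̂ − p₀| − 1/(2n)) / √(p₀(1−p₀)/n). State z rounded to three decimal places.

z = -0.468

Sample proportion p̂ = 111/152 = 0.73026. p̂ − p₀ = -0.019737.
1/(2n) = 0.003289.
Corrected numerator: |-0.019737| − 0.003289 = 0.016448.
Under H₀, SE = √(p₀(1−p₀)/n) = √(0.75·0.25/152) = √0.001233553 = 0.035122.
z = (−)0.016448/0.035122 = -0.468.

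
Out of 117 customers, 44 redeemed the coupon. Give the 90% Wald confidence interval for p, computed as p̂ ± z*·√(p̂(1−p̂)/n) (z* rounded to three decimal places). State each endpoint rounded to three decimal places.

p̂ = 44/117 = 0.37607.
SE(p̂) = √(0.37607·0.62393/117) = 0.044783.
For 90% confidence, z* = 1.645.
Margin = 1.645·0.044783 = 0.07367.
CI: 0.37607 ± 0.07367 = (0.302, 0.450).

(0.302, 0.450)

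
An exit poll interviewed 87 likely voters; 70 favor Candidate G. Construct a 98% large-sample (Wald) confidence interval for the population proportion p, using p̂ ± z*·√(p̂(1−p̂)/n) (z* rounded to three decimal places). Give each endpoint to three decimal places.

(0.706, 0.903)

p̂ = 70/87 = 0.80460.
Standard error of p̂: √(0.157220/87) = √0.001807129 = 0.042510.
The 98% critical value is z* = 2.326.
Margin of error: 2.326 × 0.042510 = 0.09888.
CI: 0.80460 ± 0.09888 = (0.706, 0.903).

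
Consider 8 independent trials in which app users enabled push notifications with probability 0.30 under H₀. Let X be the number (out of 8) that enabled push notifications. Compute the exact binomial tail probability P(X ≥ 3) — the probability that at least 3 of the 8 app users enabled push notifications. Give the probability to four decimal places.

X ~ Binomial(n=8, p=0.30).
P(X ≥ 3) = Σ_{j=3}^{8} C(8,j)·0.30^j·0.70^{8−j}.
= 0.254122 + 0.136137 + 0.046675 + 0.010002 + 0.001225 + 0.000066 = 0.4482.

P = 0.4482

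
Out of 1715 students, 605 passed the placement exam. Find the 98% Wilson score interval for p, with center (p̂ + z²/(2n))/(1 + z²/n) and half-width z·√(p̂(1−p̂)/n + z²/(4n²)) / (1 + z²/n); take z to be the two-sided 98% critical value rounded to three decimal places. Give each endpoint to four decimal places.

p̂ = 605/1715 = 0.35277; z = 2.326, so z² = 5.410276.
Denominator 1 + z²/n = 1 + 5.410276/1715 = 1.003155.
Center = (0.35277 + 0.001577)/1.003155 = 0.35323.
Radicand: p̂(1−p̂)/n + z²/(4n²) = 0.000133133 + 0.000000460 = 0.000133593.
Half-width = z·√(radicand)/denom = 2.326·0.011558/1.003155 = 0.02680.
CI: 0.35323 ± 0.02680 = (0.3264, 0.3800).

(0.3264, 0.3800)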